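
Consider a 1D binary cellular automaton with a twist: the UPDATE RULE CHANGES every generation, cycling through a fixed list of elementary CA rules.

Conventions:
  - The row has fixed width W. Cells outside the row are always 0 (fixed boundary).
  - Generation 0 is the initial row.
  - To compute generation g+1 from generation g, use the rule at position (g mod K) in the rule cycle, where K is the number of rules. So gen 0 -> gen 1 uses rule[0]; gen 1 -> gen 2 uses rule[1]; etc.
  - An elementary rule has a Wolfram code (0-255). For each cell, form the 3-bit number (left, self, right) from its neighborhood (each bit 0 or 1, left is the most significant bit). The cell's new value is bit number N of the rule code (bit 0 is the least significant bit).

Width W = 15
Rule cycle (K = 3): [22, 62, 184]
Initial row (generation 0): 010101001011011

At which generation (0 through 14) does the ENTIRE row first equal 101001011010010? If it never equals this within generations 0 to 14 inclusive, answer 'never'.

Answer: 6

Derivation:
Gen 0: 010101001011011
Gen 1 (rule 22): 110101111000000
Gen 2 (rule 62): 101111000100000
Gen 3 (rule 184): 011110100010000
Gen 4 (rule 22): 100000110111000
Gen 5 (rule 62): 110001101100100
Gen 6 (rule 184): 101001011010010
Gen 7 (rule 22): 101111000011111
Gen 8 (rule 62): 111000100110000
Gen 9 (rule 184): 110100010101000
Gen 10 (rule 22): 000110110101100
Gen 11 (rule 62): 001101101111010
Gen 12 (rule 184): 001011011110101
Gen 13 (rule 22): 011000000000101
Gen 14 (rule 62): 110100000001111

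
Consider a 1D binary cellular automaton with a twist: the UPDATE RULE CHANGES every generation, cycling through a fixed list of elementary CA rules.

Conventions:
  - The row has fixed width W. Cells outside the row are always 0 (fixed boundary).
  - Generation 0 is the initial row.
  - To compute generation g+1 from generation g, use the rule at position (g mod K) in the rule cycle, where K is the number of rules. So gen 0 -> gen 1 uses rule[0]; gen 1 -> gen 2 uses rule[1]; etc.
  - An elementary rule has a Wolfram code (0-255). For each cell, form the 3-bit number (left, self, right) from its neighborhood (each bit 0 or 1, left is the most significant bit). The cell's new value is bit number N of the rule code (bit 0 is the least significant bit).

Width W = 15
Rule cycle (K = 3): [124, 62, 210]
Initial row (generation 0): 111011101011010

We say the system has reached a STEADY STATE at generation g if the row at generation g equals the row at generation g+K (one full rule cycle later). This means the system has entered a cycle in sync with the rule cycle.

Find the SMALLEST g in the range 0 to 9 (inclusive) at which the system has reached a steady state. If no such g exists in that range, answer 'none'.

Gen 0: 111011101011010
Gen 1 (rule 124): 101110111111111
Gen 2 (rule 62): 111001100000000
Gen 3 (rule 210): 011110110000000
Gen 4 (rule 124): 010011111000000
Gen 5 (rule 62): 111110000100000
Gen 6 (rule 210): 011111001010000
Gen 7 (rule 124): 010001101111000
Gen 8 (rule 62): 111011011000100
Gen 9 (rule 210): 011001001101010
Gen 10 (rule 124): 011101101111111
Gen 11 (rule 62): 110011011000000
Gen 12 (rule 210): 011101001100000

Answer: none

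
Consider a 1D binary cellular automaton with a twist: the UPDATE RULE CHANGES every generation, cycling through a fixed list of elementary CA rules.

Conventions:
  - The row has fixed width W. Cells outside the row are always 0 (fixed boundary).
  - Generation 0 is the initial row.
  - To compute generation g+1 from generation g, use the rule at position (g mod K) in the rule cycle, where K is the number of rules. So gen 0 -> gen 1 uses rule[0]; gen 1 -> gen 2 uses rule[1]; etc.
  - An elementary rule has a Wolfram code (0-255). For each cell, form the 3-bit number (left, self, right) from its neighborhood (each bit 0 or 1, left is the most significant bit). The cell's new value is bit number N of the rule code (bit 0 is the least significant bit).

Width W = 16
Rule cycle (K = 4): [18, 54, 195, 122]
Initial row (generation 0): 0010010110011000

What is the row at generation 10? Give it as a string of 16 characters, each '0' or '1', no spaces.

Gen 0: 0010010110011000
Gen 1 (rule 18): 0101100001100100
Gen 2 (rule 54): 1110010010011110
Gen 3 (rule 195): 0110100100101110
Gen 4 (rule 122): 1111011011011011
Gen 5 (rule 18): 0000000000000000
Gen 6 (rule 54): 0000000000000000
Gen 7 (rule 195): 1111111111111111
Gen 8 (rule 122): 1000000000000001
Gen 9 (rule 18): 0100000000000010
Gen 10 (rule 54): 1110000000000111

Answer: 1110000000000111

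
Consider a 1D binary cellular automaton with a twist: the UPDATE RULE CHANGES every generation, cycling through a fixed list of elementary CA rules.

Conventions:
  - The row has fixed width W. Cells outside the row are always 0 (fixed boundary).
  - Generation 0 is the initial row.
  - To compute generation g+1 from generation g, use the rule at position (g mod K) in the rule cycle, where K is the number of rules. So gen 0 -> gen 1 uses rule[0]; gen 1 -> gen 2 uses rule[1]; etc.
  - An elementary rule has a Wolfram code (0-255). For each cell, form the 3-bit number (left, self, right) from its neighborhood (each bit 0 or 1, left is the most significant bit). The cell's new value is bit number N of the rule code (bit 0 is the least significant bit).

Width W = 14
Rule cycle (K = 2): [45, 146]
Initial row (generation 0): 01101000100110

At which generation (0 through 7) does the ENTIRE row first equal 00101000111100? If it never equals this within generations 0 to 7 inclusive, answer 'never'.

Gen 0: 01101000100110
Gen 1 (rule 45): 01011010100100
Gen 2 (rule 146): 10000000011010
Gen 3 (rule 45): 10111111010110
Gen 4 (rule 146): 00011110000001
Gen 5 (rule 45): 11010000111101
Gen 6 (rule 146): 00001001011000
Gen 7 (rule 45): 11101001110011

Answer: never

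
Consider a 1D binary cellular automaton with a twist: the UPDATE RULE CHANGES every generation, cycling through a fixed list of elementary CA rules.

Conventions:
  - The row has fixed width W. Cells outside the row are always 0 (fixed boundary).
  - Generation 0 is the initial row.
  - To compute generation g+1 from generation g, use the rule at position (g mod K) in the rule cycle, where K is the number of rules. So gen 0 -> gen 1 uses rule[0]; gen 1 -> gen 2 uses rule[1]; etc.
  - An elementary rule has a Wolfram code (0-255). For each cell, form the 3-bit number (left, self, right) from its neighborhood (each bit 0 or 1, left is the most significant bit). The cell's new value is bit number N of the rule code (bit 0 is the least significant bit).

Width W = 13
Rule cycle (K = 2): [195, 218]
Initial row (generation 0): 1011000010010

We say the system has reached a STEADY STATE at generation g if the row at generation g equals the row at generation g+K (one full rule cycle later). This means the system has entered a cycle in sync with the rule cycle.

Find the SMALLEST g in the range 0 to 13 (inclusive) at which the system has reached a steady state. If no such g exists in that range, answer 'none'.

Gen 0: 1011000010010
Gen 1 (rule 195): 0001011100100
Gen 2 (rule 218): 0010011111010
Gen 3 (rule 195): 1100101111000
Gen 4 (rule 218): 1111001111100
Gen 5 (rule 195): 0111010111101
Gen 6 (rule 218): 1111000111100
Gen 7 (rule 195): 0111011011101
Gen 8 (rule 218): 1111011011100
Gen 9 (rule 195): 0111001001101
Gen 10 (rule 218): 1111110111100
Gen 11 (rule 195): 0111110011101
Gen 12 (rule 218): 1111111111100
Gen 13 (rule 195): 0111111111101
Gen 14 (rule 218): 1111111111100
Gen 15 (rule 195): 0111111111101

Answer: 12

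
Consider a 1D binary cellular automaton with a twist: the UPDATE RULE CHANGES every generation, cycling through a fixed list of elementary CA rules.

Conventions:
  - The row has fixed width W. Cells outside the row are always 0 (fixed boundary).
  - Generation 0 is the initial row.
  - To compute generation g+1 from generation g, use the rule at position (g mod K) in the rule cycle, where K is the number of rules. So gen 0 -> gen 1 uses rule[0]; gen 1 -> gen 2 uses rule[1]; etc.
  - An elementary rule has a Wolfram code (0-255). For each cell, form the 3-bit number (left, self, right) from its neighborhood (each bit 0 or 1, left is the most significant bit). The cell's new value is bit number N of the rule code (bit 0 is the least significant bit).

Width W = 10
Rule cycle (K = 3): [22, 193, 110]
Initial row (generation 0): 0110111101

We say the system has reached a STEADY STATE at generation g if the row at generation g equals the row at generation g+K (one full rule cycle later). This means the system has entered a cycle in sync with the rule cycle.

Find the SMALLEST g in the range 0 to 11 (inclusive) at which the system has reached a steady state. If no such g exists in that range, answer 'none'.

Answer: none

Derivation:
Gen 0: 0110111101
Gen 1 (rule 22): 1000000001
Gen 2 (rule 193): 0011111100
Gen 3 (rule 110): 0110000100
Gen 4 (rule 22): 1001001110
Gen 5 (rule 193): 0000000110
Gen 6 (rule 110): 0000001110
Gen 7 (rule 22): 0000010001
Gen 8 (rule 193): 1111000100
Gen 9 (rule 110): 1001001100
Gen 10 (rule 22): 1111110010
Gen 11 (rule 193): 0111110000
Gen 12 (rule 110): 1100010000
Gen 13 (rule 22): 0010111000
Gen 14 (rule 193): 1000011011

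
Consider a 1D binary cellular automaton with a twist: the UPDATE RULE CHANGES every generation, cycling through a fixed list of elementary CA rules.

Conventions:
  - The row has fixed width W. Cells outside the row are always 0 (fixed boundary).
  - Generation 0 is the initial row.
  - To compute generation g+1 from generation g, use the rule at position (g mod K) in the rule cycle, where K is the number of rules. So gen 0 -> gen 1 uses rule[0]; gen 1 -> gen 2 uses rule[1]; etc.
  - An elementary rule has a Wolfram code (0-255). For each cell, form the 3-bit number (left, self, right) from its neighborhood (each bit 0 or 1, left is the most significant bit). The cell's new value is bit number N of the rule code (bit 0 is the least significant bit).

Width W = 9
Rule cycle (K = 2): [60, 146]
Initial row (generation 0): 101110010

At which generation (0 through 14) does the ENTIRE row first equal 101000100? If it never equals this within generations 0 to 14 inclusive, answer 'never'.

Answer: 4

Derivation:
Gen 0: 101110010
Gen 1 (rule 60): 111001011
Gen 2 (rule 146): 010110000
Gen 3 (rule 60): 011101000
Gen 4 (rule 146): 101000100
Gen 5 (rule 60): 111100110
Gen 6 (rule 146): 011011001
Gen 7 (rule 60): 010110101
Gen 8 (rule 146): 100000000
Gen 9 (rule 60): 110000000
Gen 10 (rule 146): 001000000
Gen 11 (rule 60): 001100000
Gen 12 (rule 146): 010010000
Gen 13 (rule 60): 011011000
Gen 14 (rule 146): 100000100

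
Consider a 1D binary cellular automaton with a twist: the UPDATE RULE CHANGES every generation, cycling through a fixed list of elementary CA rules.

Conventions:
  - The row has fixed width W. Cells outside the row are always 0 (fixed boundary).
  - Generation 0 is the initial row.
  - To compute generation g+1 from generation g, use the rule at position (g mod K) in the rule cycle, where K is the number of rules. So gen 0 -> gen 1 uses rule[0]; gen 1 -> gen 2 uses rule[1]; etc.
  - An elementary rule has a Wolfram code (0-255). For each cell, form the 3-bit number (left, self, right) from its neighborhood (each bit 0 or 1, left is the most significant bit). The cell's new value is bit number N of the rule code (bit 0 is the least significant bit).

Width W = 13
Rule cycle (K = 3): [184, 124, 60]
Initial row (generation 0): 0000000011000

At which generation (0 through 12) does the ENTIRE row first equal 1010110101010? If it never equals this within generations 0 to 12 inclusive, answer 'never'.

Answer: never

Derivation:
Gen 0: 0000000011000
Gen 1 (rule 184): 0000000010100
Gen 2 (rule 124): 0000000011110
Gen 3 (rule 60): 0000000010001
Gen 4 (rule 184): 0000000001000
Gen 5 (rule 124): 0000000001100
Gen 6 (rule 60): 0000000001010
Gen 7 (rule 184): 0000000000101
Gen 8 (rule 124): 0000000000111
Gen 9 (rule 60): 0000000000100
Gen 10 (rule 184): 0000000000010
Gen 11 (rule 124): 0000000000011
Gen 12 (rule 60): 0000000000010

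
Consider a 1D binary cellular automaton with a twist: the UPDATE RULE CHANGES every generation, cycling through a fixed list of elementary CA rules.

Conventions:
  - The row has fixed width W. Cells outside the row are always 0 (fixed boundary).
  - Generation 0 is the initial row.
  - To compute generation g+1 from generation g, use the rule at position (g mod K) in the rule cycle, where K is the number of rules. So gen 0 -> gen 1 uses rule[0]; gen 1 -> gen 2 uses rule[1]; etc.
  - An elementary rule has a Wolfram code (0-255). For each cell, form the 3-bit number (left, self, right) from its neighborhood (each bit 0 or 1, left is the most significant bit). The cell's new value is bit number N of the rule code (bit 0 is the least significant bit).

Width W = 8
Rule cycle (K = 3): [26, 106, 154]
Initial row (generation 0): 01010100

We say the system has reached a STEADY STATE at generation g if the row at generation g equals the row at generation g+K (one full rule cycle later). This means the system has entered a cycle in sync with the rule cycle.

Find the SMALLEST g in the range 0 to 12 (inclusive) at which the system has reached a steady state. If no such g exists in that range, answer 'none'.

Gen 0: 01010100
Gen 1 (rule 26): 10000010
Gen 2 (rule 106): 00000100
Gen 3 (rule 154): 00001010
Gen 4 (rule 26): 00010001
Gen 5 (rule 106): 00100010
Gen 6 (rule 154): 01010101
Gen 7 (rule 26): 10000000
Gen 8 (rule 106): 00000000
Gen 9 (rule 154): 00000000
Gen 10 (rule 26): 00000000
Gen 11 (rule 106): 00000000
Gen 12 (rule 154): 00000000
Gen 13 (rule 26): 00000000
Gen 14 (rule 106): 00000000
Gen 15 (rule 154): 00000000

Answer: 8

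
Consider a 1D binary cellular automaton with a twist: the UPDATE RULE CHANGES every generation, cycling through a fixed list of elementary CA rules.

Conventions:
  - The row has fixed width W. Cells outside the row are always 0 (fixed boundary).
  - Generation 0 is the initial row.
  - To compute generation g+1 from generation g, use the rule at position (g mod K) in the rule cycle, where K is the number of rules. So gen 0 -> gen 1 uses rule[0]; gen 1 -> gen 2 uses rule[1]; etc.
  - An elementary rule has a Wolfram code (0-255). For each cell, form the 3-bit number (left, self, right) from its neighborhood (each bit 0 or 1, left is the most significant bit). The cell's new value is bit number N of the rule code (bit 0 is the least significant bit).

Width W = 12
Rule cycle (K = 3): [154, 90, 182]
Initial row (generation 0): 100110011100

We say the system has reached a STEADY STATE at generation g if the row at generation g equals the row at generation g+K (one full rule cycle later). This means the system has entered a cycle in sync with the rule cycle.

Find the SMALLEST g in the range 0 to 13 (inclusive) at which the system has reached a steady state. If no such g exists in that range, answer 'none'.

Gen 0: 100110011100
Gen 1 (rule 154): 011101111010
Gen 2 (rule 90): 110101001001
Gen 3 (rule 182): 001111111111
Gen 4 (rule 154): 011111111110
Gen 5 (rule 90): 110000000011
Gen 6 (rule 182): 001000000100
Gen 7 (rule 154): 010100001010
Gen 8 (rule 90): 100010010001
Gen 9 (rule 182): 110111111011
Gen 10 (rule 154): 100111110010
Gen 11 (rule 90): 011100011101
Gen 12 (rule 182): 101010101011
Gen 13 (rule 154): 000000000010
Gen 14 (rule 90): 000000000101
Gen 15 (rule 182): 000000001111
Gen 16 (rule 154): 000000011110

Answer: none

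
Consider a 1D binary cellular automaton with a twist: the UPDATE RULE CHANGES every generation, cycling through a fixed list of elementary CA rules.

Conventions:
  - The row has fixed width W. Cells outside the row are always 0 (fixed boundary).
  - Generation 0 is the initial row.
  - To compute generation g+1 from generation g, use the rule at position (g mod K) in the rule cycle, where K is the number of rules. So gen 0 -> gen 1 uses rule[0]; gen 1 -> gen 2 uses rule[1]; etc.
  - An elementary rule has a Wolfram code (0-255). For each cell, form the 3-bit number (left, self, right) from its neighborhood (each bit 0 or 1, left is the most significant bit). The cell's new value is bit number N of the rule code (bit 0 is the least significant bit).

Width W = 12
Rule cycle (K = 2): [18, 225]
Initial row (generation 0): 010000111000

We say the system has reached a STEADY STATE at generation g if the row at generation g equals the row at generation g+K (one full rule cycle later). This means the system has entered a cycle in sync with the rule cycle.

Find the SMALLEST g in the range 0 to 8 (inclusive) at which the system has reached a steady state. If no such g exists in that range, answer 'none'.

Gen 0: 010000111000
Gen 1 (rule 18): 101001000100
Gen 2 (rule 225): 010000010001
Gen 3 (rule 18): 101000101010
Gen 4 (rule 225): 010010010100
Gen 5 (rule 18): 101101100010
Gen 6 (rule 225): 010110101000
Gen 7 (rule 18): 100000000100
Gen 8 (rule 225): 001111110001
Gen 9 (rule 18): 010000001010
Gen 10 (rule 225): 000111100100

Answer: none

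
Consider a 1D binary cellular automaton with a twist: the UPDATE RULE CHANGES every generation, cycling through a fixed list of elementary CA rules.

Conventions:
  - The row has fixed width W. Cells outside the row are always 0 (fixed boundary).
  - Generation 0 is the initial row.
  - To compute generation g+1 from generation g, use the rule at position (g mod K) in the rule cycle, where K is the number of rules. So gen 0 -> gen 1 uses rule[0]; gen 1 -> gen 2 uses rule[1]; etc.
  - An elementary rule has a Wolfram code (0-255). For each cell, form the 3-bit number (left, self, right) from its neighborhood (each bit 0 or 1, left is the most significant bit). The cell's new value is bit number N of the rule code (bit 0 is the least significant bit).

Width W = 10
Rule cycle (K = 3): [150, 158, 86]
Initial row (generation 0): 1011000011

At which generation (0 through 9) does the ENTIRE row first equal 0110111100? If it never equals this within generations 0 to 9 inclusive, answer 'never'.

Answer: never

Derivation:
Gen 0: 1011000011
Gen 1 (rule 150): 1000100100
Gen 2 (rule 158): 1101111110
Gen 3 (rule 86): 0100000011
Gen 4 (rule 150): 1110000100
Gen 5 (rule 158): 1101001110
Gen 6 (rule 86): 0101110011
Gen 7 (rule 150): 1100101100
Gen 8 (rule 158): 1011101010
Gen 9 (rule 86): 1000101011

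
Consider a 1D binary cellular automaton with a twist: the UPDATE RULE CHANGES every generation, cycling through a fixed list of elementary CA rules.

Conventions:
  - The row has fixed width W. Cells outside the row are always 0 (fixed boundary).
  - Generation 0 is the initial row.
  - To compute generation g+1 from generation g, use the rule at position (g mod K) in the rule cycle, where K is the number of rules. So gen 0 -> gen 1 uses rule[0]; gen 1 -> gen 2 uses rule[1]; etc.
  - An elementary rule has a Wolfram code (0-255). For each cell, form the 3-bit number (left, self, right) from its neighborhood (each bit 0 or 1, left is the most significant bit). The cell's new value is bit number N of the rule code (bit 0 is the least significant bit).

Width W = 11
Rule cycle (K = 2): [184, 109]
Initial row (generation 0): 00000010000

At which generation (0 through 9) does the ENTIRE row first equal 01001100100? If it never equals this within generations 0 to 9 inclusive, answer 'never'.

Answer: never

Derivation:
Gen 0: 00000010000
Gen 1 (rule 184): 00000001000
Gen 2 (rule 109): 11111101011
Gen 3 (rule 184): 11111010110
Gen 4 (rule 109): 10001111110
Gen 5 (rule 184): 01001111101
Gen 6 (rule 109): 01001000111
Gen 7 (rule 184): 00100100110
Gen 8 (rule 109): 10100100110
Gen 9 (rule 184): 01010010101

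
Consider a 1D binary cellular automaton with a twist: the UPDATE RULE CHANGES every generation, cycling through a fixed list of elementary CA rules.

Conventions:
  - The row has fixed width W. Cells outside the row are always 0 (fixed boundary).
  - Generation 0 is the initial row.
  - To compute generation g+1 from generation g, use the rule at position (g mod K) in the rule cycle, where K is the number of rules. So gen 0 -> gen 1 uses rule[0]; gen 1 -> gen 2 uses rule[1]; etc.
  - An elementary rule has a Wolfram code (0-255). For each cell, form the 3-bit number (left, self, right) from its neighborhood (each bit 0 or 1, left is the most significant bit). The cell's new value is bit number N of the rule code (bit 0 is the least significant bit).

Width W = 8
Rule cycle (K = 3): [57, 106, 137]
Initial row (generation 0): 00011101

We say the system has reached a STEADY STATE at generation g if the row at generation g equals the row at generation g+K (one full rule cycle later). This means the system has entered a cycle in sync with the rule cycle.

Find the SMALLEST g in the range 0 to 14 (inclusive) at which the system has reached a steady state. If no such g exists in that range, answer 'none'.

Gen 0: 00011101
Gen 1 (rule 57): 11010010
Gen 2 (rule 106): 11100100
Gen 3 (rule 137): 11000001
Gen 4 (rule 57): 10111100
Gen 5 (rule 106): 01100100
Gen 6 (rule 137): 01000001
Gen 7 (rule 57): 00111100
Gen 8 (rule 106): 01100100
Gen 9 (rule 137): 01000001
Gen 10 (rule 57): 00111100
Gen 11 (rule 106): 01100100
Gen 12 (rule 137): 01000001
Gen 13 (rule 57): 00111100
Gen 14 (rule 106): 01100100
Gen 15 (rule 137): 01000001
Gen 16 (rule 57): 00111100
Gen 17 (rule 106): 01100100

Answer: 5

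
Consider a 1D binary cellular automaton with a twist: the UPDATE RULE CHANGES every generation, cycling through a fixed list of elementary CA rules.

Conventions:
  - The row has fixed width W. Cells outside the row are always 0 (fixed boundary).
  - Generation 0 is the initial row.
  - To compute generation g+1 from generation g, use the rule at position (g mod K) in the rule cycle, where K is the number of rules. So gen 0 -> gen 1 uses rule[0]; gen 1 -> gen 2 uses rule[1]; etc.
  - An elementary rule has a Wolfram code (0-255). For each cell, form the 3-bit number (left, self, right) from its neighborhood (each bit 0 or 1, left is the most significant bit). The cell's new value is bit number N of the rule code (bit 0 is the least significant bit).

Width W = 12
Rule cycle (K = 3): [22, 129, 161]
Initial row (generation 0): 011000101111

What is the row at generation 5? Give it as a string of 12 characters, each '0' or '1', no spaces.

Gen 0: 011000101111
Gen 1 (rule 22): 100101100000
Gen 2 (rule 129): 000000001111
Gen 3 (rule 161): 111111100110
Gen 4 (rule 22): 000000011001
Gen 5 (rule 129): 111111000000

Answer: 111111000000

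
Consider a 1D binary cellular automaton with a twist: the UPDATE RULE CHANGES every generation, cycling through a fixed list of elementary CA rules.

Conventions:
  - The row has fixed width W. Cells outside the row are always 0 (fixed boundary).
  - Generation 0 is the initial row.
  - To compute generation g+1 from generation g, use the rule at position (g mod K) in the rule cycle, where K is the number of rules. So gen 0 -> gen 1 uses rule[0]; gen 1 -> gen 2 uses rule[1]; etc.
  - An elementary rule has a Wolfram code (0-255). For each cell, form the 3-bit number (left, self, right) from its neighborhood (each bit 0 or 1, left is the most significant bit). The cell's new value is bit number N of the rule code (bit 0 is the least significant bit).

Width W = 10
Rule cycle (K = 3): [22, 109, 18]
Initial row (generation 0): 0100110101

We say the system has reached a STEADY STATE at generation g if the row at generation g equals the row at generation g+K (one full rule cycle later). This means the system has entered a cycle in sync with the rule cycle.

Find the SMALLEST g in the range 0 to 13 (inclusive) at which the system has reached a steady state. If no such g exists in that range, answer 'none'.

Answer: 3

Derivation:
Gen 0: 0100110101
Gen 1 (rule 22): 1111000101
Gen 2 (rule 109): 1001010111
Gen 3 (rule 18): 0110000000
Gen 4 (rule 22): 1001000000
Gen 5 (rule 109): 1001011111
Gen 6 (rule 18): 0110000000
Gen 7 (rule 22): 1001000000
Gen 8 (rule 109): 1001011111
Gen 9 (rule 18): 0110000000
Gen 10 (rule 22): 1001000000
Gen 11 (rule 109): 1001011111
Gen 12 (rule 18): 0110000000
Gen 13 (rule 22): 1001000000
Gen 14 (rule 109): 1001011111
Gen 15 (rule 18): 0110000000
Gen 16 (rule 22): 1001000000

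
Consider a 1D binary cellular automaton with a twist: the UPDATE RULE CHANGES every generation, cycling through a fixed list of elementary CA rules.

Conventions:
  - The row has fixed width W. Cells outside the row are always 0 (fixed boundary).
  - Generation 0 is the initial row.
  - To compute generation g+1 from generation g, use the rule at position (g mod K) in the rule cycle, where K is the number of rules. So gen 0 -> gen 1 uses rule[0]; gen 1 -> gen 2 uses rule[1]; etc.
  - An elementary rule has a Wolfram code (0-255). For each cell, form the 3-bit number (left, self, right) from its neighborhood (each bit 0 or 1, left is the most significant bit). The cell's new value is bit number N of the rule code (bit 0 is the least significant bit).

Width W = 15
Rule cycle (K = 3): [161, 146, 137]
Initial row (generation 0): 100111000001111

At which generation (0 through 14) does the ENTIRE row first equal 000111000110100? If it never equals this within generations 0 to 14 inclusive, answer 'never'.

Answer: never

Derivation:
Gen 0: 100111000001111
Gen 1 (rule 161): 000010011100110
Gen 2 (rule 146): 000101101011001
Gen 3 (rule 137): 110001000010000
Gen 4 (rule 161): 000100011000111
Gen 5 (rule 146): 001010100101010
Gen 6 (rule 137): 100000000000000
Gen 7 (rule 161): 001111111111111
Gen 8 (rule 146): 010111111111110
Gen 9 (rule 137): 000111111111100
Gen 10 (rule 161): 110011111111001
Gen 11 (rule 146): 001101111110110
Gen 12 (rule 137): 101001111100100
Gen 13 (rule 161): 010000111000001
Gen 14 (rule 146): 101001010100010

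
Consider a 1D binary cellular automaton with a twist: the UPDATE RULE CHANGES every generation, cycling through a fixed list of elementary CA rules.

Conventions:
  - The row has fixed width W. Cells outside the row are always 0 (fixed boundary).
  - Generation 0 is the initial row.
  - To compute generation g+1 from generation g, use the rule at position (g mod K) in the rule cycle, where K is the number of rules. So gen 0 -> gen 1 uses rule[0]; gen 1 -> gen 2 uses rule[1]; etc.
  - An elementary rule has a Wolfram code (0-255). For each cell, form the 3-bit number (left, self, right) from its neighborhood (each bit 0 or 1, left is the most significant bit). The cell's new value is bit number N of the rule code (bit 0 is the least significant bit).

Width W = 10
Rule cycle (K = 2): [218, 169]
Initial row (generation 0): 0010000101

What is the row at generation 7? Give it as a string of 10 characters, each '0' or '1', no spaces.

Gen 0: 0010000101
Gen 1 (rule 218): 0101001000
Gen 2 (rule 169): 0010000011
Gen 3 (rule 218): 0101000111
Gen 4 (rule 169): 0010010110
Gen 5 (rule 218): 0101100111
Gen 6 (rule 169): 0011000110
Gen 7 (rule 218): 0111101111

Answer: 0111101111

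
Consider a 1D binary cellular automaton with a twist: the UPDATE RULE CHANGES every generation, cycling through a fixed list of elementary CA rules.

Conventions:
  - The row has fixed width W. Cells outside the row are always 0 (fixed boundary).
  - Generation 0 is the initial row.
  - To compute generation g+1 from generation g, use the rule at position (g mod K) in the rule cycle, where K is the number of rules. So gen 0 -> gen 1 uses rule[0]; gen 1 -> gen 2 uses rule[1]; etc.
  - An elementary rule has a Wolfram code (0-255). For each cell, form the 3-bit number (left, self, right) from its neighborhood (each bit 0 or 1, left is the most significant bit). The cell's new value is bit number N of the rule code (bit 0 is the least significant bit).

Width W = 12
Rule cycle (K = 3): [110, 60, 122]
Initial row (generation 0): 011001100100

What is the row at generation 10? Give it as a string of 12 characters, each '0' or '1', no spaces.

Answer: 111111111110

Derivation:
Gen 0: 011001100100
Gen 1 (rule 110): 111011101100
Gen 2 (rule 60): 100110011010
Gen 3 (rule 122): 011111111101
Gen 4 (rule 110): 110000000111
Gen 5 (rule 60): 101000000100
Gen 6 (rule 122): 010100001010
Gen 7 (rule 110): 111100011110
Gen 8 (rule 60): 100010010001
Gen 9 (rule 122): 010101101010
Gen 10 (rule 110): 111111111110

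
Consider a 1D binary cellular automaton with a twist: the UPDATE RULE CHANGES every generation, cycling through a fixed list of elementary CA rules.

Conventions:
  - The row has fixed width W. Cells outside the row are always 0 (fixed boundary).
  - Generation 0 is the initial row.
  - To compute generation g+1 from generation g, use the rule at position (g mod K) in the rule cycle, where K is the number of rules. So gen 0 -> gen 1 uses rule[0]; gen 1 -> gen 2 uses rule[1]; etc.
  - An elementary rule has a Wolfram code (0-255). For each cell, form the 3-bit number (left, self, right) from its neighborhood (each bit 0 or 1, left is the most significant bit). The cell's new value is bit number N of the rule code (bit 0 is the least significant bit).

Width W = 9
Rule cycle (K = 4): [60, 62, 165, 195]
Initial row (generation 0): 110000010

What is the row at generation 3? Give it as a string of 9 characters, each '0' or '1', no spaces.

Answer: 011000000

Derivation:
Gen 0: 110000010
Gen 1 (rule 60): 101000011
Gen 2 (rule 62): 111100110
Gen 3 (rule 165): 011000000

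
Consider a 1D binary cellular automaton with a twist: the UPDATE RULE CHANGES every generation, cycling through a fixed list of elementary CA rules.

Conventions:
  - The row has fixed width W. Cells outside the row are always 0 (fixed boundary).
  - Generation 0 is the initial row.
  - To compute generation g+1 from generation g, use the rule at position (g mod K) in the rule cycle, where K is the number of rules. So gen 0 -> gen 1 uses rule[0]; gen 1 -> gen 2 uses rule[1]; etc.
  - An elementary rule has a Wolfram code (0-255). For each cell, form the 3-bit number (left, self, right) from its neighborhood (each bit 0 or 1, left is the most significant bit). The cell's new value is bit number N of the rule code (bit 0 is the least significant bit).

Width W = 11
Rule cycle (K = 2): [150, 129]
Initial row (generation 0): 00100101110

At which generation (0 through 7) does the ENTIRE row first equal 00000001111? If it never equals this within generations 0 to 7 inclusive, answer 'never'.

Answer: 4

Derivation:
Gen 0: 00100101110
Gen 1 (rule 150): 01111100101
Gen 2 (rule 129): 00111000000
Gen 3 (rule 150): 01010100000
Gen 4 (rule 129): 00000001111
Gen 5 (rule 150): 00000010110
Gen 6 (rule 129): 11111000000
Gen 7 (rule 150): 01110100000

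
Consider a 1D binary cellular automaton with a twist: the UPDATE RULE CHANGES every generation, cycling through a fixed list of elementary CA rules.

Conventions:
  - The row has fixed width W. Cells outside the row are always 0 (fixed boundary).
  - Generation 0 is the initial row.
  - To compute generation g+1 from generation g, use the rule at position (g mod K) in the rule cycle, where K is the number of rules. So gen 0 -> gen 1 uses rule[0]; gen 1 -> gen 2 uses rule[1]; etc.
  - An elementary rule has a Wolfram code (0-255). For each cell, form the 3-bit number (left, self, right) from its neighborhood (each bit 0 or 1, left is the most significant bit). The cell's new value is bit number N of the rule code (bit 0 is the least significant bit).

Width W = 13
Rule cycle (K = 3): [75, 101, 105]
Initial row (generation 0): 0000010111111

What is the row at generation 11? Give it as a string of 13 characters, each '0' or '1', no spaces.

Answer: 1001000110111

Derivation:
Gen 0: 0000010111111
Gen 1 (rule 75): 1111100100001
Gen 2 (rule 101): 0000100101101
Gen 3 (rule 105): 1110000011110
Gen 4 (rule 75): 1010111110010
Gen 5 (rule 101): 1111000010010
Gen 6 (rule 105): 1001011000000
Gen 7 (rule 75): 0010011011111
Gen 8 (rule 101): 1010001100001
Gen 9 (rule 105): 0100101101100
Gen 10 (rule 75): 1001001101101
Gen 11 (rule 101): 1001000110111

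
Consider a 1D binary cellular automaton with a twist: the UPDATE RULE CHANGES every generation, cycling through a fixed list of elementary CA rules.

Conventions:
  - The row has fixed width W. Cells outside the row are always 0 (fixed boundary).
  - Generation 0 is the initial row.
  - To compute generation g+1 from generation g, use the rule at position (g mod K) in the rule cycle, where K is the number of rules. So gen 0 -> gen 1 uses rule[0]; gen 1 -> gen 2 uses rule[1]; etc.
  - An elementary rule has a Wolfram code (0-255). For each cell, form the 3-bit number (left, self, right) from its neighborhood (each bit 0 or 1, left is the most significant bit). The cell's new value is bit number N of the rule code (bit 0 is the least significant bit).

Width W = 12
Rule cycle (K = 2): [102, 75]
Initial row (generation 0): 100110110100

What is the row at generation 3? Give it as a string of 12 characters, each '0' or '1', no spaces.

Answer: 000101111111

Derivation:
Gen 0: 100110110100
Gen 1 (rule 102): 101011011100
Gen 2 (rule 75): 000011010101
Gen 3 (rule 102): 000101111111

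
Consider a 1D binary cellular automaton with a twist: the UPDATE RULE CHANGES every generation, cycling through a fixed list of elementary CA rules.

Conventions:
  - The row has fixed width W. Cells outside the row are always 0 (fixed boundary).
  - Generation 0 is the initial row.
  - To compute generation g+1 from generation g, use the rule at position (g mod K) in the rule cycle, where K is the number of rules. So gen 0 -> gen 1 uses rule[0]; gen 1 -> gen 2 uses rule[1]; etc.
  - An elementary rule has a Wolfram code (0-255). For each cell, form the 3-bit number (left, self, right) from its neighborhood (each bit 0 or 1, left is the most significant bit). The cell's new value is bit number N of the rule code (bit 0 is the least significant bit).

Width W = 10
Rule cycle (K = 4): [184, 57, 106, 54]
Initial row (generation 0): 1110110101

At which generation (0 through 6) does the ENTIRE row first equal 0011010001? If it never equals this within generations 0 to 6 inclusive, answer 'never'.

Answer: 6

Derivation:
Gen 0: 1110110101
Gen 1 (rule 184): 1101101010
Gen 2 (rule 57): 1011010101
Gen 3 (rule 106): 0111101010
Gen 4 (rule 54): 1000011111
Gen 5 (rule 184): 0100011110
Gen 6 (rule 57): 0011010001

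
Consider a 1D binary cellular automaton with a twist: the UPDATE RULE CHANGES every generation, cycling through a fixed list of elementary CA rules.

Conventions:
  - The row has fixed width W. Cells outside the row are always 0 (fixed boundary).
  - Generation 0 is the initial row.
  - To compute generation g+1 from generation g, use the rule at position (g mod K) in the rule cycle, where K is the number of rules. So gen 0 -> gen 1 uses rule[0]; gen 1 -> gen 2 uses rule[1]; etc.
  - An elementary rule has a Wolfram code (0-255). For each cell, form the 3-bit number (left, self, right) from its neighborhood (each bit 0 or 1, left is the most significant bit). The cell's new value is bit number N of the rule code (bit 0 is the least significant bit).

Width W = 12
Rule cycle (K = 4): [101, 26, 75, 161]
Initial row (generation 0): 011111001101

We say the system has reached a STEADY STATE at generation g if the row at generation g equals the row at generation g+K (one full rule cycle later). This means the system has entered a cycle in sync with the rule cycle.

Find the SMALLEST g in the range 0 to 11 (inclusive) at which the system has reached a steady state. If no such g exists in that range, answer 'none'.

Gen 0: 011111001101
Gen 1 (rule 101): 000001000111
Gen 2 (rule 26): 000010101100
Gen 3 (rule 75): 111100001101
Gen 4 (rule 161): 011001100010
Gen 5 (rule 101): 001000101010
Gen 6 (rule 26): 010101000001
Gen 7 (rule 75): 100000011110
Gen 8 (rule 161): 001111001100
Gen 9 (rule 101): 100001000101
Gen 10 (rule 26): 010010101000
Gen 11 (rule 75): 100100000011
Gen 12 (rule 161): 000001111000
Gen 13 (rule 101): 111100001011
Gen 14 (rule 26): 100010010010
Gen 15 (rule 75): 001100100100

Answer: none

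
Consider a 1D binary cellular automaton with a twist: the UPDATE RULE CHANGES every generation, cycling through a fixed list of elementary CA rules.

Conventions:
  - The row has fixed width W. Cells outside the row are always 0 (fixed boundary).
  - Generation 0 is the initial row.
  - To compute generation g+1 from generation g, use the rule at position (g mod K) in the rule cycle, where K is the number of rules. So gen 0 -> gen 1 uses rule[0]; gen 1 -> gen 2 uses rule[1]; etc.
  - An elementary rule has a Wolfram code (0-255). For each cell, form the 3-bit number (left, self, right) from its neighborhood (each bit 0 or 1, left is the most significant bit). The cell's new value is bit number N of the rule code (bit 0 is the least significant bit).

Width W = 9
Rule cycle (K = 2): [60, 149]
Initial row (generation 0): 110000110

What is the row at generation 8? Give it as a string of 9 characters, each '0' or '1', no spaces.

Answer: 101010010

Derivation:
Gen 0: 110000110
Gen 1 (rule 60): 101000101
Gen 2 (rule 149): 101110101
Gen 3 (rule 60): 111001111
Gen 4 (rule 149): 010100110
Gen 5 (rule 60): 011110101
Gen 6 (rule 149): 001100101
Gen 7 (rule 60): 001010111
Gen 8 (rule 149): 101010010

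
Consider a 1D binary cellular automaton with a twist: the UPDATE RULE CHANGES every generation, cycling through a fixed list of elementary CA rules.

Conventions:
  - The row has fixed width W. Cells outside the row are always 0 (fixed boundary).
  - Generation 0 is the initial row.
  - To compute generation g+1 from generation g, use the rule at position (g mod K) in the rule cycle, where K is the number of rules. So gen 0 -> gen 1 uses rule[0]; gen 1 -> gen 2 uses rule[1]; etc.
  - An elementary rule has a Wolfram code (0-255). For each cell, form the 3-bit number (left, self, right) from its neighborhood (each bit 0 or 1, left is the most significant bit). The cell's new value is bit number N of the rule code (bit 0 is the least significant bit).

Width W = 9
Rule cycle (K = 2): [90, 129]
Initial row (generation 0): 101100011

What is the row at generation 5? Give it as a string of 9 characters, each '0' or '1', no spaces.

Answer: 000000000

Derivation:
Gen 0: 101100011
Gen 1 (rule 90): 001110111
Gen 2 (rule 129): 100100010
Gen 3 (rule 90): 011010101
Gen 4 (rule 129): 000000000
Gen 5 (rule 90): 000000000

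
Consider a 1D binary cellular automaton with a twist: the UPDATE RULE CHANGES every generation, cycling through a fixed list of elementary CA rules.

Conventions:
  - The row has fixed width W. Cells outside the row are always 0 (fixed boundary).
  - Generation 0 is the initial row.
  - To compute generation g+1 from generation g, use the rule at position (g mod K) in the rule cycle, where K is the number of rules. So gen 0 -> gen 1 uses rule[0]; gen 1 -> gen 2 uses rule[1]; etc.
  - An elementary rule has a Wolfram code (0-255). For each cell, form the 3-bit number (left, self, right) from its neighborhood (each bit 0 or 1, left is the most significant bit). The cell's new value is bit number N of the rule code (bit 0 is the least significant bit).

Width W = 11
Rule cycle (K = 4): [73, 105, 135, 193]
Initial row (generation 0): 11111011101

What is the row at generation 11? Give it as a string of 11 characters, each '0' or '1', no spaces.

Gen 0: 11111011101
Gen 1 (rule 73): 10001010100
Gen 2 (rule 105): 00100101001
Gen 3 (rule 135): 11101101011
Gen 4 (rule 193): 01100100001
Gen 5 (rule 73): 01100001100
Gen 6 (rule 105): 01101101101
Gen 7 (rule 135): 10000000001
Gen 8 (rule 193): 00111111100
Gen 9 (rule 73): 10100000101
Gen 10 (rule 105): 01001110010
Gen 11 (rule 135): 11010100110

Answer: 11010100110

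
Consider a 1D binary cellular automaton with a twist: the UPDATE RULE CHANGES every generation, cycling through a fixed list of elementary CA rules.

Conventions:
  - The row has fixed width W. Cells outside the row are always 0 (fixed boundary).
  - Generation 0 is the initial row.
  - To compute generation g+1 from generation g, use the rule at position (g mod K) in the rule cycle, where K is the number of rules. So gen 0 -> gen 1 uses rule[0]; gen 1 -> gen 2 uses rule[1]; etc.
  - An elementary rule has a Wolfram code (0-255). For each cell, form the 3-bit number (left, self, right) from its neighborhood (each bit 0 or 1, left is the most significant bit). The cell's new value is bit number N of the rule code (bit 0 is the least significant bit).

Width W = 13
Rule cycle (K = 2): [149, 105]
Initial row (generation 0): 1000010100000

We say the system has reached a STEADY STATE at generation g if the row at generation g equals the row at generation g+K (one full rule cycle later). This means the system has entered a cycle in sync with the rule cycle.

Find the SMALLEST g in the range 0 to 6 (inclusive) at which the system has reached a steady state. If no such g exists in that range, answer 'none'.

Answer: none

Derivation:
Gen 0: 1000010100000
Gen 1 (rule 149): 1111010111111
Gen 2 (rule 105): 1001101100001
Gen 3 (rule 149): 1100000011101
Gen 4 (rule 105): 1101111010110
Gen 5 (rule 149): 0000110010001
Gen 6 (rule 105): 1110110000100
Gen 7 (rule 149): 0100001110111
Gen 8 (rule 105): 0001101011101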